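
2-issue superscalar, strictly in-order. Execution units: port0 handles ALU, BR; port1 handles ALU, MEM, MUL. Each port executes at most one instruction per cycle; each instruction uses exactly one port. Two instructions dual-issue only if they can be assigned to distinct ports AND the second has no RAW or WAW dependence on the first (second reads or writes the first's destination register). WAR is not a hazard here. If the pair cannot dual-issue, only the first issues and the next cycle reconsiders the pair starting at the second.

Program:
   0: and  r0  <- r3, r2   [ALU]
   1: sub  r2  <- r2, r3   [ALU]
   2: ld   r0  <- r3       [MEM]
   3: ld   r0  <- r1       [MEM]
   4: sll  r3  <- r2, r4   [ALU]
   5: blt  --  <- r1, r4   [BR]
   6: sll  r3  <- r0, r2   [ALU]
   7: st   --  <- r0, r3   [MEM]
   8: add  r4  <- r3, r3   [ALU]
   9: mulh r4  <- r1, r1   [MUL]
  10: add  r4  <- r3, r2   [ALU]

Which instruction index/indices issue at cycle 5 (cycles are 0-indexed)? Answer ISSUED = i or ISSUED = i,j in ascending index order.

0. and;sub @i0+i1  | 2-wide
1. ld @i2  | no-port MEM/MEM
2. ld;sll @i3+i4  | 2-wide
3. blt;sll @i5+i6  | 2-wide
4. st;add @i7+i8  | 2-wide
5. mulh @i9  | WAW r4
6. add @i10  | tail

ISSUED = 9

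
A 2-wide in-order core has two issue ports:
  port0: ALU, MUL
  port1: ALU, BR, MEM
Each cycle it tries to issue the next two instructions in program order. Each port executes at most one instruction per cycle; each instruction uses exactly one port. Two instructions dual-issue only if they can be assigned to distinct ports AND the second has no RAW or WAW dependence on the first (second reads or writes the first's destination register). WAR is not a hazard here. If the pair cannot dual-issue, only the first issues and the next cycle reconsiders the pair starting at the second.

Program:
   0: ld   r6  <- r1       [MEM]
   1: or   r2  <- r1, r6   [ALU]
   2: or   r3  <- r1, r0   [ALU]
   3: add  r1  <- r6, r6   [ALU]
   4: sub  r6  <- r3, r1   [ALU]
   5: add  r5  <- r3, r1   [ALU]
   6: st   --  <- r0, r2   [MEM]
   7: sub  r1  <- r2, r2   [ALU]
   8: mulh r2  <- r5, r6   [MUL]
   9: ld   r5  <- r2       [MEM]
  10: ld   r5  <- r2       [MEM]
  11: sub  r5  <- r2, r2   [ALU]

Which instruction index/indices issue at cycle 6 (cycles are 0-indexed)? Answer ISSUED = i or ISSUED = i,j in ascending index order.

ISSUED = 9

#0 head=0: ld i0 RAW r6
#1 head=1: or/or i1&i2 dual
#2 head=3: add i3 RAW r1
#3 head=4: sub/add i4&i5 dual
#4 head=6: st/sub i6&i7 dual
#5 head=8: mulh i8 RAW r2
#6 head=9: ld i9 no-port MEM/MEM
#7 head=10: ld i10 WAW r5
#8 head=11: sub i11 tail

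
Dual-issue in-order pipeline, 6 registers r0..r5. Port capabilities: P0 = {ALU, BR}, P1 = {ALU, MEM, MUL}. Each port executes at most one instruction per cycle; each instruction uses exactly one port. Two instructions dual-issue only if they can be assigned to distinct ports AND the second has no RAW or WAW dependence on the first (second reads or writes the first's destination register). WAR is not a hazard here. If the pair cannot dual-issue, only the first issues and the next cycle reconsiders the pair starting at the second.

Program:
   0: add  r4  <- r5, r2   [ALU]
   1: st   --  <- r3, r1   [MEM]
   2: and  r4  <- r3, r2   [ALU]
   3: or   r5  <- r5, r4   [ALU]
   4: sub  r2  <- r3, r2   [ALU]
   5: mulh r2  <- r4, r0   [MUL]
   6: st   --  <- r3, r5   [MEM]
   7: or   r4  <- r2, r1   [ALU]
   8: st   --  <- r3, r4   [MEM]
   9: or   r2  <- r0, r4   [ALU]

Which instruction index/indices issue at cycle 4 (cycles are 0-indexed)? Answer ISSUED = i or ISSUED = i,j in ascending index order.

#0 head=0: add st i0&i1 dual
#1 head=2: and i2 RAW r4
#2 head=3: or sub i3&i4 dual
#3 head=5: mulh i5 no-port MUL/MEM
#4 head=6: st or i6&i7 dual
#5 head=8: st or i8&i9 dual

ISSUED = 6,7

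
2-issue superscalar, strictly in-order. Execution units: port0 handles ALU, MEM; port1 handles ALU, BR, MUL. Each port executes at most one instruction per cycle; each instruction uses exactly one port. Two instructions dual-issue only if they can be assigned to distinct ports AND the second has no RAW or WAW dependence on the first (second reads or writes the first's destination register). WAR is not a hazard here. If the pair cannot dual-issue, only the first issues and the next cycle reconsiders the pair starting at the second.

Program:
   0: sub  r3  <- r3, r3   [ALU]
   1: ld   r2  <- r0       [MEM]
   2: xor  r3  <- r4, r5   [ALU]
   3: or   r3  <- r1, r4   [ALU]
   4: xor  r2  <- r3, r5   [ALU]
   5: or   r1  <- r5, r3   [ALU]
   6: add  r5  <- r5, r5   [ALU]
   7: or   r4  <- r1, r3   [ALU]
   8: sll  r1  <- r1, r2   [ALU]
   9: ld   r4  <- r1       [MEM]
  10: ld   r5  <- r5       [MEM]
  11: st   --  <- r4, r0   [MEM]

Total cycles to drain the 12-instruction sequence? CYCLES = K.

c0: i0/i1 sub/ld  dual
c1: i2 xor  WAW r3
c2: i3 or  RAW r3
c3: i4/i5 xor/or  dual
c4: i6/i7 add/or  dual
c5: i8 sll  RAW r1
c6: i9 ld  no-port MEM/MEM
c7: i10 ld  no-port MEM/MEM
c8: i11 st  tail

CYCLES = 9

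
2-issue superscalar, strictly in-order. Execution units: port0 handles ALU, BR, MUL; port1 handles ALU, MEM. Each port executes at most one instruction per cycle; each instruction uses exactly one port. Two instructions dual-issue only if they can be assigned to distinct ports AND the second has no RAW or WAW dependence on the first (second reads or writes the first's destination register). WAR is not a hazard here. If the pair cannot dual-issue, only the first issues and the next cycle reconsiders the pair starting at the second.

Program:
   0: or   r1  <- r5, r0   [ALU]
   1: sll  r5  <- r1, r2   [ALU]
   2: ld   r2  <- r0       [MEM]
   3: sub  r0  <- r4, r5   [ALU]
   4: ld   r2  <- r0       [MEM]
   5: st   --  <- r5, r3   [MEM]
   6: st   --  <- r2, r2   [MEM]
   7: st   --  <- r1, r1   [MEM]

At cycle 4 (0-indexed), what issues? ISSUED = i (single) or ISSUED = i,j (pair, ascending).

ISSUED = 5

[0] i0  or  -- RAW r1
[1] i1,i2  sll ld  -- 2-wide
[2] i3  sub  -- RAW r0
[3] i4  ld  -- no-port MEM/MEM
[4] i5  st  -- no-port MEM/MEM
[5] i6  st  -- no-port MEM/MEM
[6] i7  st  -- tail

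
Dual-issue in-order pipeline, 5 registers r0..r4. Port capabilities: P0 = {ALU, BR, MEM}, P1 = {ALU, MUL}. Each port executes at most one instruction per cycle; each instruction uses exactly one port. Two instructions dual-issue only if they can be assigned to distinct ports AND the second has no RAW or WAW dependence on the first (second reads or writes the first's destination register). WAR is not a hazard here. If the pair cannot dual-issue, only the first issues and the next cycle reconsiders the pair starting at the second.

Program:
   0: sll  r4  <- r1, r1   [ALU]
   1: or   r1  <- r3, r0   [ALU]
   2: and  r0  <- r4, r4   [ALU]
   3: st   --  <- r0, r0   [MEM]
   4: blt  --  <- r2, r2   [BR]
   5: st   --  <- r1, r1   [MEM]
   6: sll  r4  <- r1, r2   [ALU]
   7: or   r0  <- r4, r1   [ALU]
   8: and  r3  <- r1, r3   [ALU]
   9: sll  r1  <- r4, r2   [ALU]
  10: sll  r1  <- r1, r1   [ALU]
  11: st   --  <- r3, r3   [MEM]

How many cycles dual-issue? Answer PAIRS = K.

t=0 i0+i1:sll.ALU+or.ALU ; 2-wide
t=1 i2:and.ALU ; RAW r0
t=2 i3:st.MEM ; no-port MEM/BR
t=3 i4:blt.BR ; no-port BR/MEM
t=4 i5+i6:st.MEM+sll.ALU ; 2-wide
t=5 i7+i8:or.ALU+and.ALU ; 2-wide
t=6 i9:sll.ALU ; RAW+WAW r1
t=7 i10+i11:sll.ALU+st.MEM ; 2-wide

PAIRS = 4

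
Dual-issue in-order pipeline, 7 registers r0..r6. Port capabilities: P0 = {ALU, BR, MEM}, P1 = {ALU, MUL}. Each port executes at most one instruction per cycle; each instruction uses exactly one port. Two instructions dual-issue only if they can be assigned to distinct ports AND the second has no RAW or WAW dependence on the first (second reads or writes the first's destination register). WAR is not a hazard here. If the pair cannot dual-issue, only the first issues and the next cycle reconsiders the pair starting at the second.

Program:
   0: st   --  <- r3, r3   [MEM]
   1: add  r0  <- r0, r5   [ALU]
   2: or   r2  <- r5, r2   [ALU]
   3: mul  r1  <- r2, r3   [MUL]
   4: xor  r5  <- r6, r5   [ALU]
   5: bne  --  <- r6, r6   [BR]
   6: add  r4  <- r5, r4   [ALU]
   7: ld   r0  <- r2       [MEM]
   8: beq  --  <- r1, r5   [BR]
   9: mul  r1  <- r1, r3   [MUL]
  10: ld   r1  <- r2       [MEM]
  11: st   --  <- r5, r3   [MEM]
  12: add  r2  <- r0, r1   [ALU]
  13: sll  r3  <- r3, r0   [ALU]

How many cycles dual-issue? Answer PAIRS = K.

t=0 i0+i1:st.MEM/add.ALU ; 2-wide
t=1 i2:or.ALU ; RAW r2
t=2 i3+i4:mul.MUL/xor.ALU ; 2-wide
t=3 i5+i6:bne.BR/add.ALU ; 2-wide
t=4 i7:ld.MEM ; no-port MEM/BR
t=5 i8+i9:beq.BR/mul.MUL ; 2-wide
t=6 i10:ld.MEM ; no-port MEM/MEM
t=7 i11+i12:st.MEM/add.ALU ; 2-wide
t=8 i13:sll.ALU ; tail

PAIRS = 5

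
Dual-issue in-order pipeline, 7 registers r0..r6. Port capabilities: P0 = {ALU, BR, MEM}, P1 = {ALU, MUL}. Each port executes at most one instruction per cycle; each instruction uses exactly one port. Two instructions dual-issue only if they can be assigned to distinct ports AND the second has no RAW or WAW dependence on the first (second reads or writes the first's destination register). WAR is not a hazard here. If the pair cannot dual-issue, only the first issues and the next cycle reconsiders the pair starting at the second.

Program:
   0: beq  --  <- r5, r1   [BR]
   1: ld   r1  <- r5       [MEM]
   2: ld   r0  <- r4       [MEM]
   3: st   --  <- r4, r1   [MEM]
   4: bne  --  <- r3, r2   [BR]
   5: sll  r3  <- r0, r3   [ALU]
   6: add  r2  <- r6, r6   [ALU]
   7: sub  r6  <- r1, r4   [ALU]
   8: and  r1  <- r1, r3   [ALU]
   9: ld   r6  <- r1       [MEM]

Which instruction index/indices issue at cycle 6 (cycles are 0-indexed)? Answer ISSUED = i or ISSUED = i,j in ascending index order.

  cy0 -> i0 (beq) no-port BR/MEM
  cy1 -> i1 (ld) no-port MEM/MEM
  cy2 -> i2 (ld) no-port MEM/MEM
  cy3 -> i3 (st) no-port MEM/BR
  cy4 -> i4/i5 (bne sll) 2-wide
  cy5 -> i6/i7 (add sub) 2-wide
  cy6 -> i8 (and) RAW r1
  cy7 -> i9 (ld) tail

ISSUED = 8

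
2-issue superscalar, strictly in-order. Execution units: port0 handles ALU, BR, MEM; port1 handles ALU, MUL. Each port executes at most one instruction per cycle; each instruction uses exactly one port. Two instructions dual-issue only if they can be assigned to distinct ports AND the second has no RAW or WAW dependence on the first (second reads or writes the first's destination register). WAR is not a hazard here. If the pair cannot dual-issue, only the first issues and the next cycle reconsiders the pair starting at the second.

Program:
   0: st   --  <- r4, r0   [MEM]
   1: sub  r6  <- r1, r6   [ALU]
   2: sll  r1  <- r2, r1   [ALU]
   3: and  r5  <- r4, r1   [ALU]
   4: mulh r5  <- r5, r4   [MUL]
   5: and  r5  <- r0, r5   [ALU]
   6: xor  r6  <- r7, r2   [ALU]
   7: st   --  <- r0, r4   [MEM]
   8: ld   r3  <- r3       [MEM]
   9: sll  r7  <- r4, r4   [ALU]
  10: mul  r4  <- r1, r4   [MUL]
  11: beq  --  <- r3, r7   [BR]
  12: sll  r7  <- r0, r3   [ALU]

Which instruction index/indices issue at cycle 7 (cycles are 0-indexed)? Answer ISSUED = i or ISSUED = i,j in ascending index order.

0. st.MEM/sub.ALU @i0/i1  | 2-wide
1. sll.ALU @i2  | RAW r1
2. and.ALU @i3  | RAW+WAW r5
3. mulh.MUL @i4  | RAW+WAW r5
4. and.ALU/xor.ALU @i5/i6  | 2-wide
5. st.MEM @i7  | no-port MEM/MEM
6. ld.MEM/sll.ALU @i8/i9  | 2-wide
7. mul.MUL/beq.BR @i10/i11  | 2-wide
8. sll.ALU @i12  | tail

ISSUED = 10,11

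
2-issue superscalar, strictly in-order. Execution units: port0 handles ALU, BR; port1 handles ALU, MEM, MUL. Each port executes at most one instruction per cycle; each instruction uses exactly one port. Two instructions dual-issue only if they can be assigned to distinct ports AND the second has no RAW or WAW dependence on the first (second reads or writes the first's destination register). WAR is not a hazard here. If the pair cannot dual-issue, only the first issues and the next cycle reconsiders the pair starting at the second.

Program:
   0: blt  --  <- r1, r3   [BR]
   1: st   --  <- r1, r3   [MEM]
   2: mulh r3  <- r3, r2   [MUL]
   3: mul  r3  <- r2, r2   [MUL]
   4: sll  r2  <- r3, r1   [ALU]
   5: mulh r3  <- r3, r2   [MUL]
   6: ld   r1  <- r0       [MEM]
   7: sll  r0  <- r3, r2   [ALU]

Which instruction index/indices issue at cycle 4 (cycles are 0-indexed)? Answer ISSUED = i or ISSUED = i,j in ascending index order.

[0] i0/i1  blt+st  -- pair
[1] i2  mulh  -- no-port MUL/MUL
[2] i3  mul  -- RAW r3
[3] i4  sll  -- RAW r2
[4] i5  mulh  -- no-port MUL/MEM
[5] i6/i7  ld+sll  -- pair

ISSUED = 5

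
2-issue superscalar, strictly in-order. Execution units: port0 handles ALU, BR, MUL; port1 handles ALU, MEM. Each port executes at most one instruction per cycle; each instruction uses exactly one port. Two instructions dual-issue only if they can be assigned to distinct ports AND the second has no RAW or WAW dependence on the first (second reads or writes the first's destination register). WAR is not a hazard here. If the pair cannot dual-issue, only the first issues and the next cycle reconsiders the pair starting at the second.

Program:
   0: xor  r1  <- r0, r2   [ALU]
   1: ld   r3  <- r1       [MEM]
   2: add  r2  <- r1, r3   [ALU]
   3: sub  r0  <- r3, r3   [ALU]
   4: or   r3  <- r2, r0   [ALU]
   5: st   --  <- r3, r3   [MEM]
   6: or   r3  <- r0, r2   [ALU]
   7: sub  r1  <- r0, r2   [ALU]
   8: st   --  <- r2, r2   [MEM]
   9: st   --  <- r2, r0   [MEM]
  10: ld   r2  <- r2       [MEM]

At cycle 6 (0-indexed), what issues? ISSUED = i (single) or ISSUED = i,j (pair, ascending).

#0 head=0: xor i0 RAW r1
#1 head=1: ld i1 RAW r3
#2 head=2: add/sub i2/i3 2-wide
#3 head=4: or i4 RAW r3
#4 head=5: st/or i5/i6 2-wide
#5 head=7: sub/st i7/i8 2-wide
#6 head=9: st i9 no-port MEM/MEM
#7 head=10: ld i10 tail

ISSUED = 9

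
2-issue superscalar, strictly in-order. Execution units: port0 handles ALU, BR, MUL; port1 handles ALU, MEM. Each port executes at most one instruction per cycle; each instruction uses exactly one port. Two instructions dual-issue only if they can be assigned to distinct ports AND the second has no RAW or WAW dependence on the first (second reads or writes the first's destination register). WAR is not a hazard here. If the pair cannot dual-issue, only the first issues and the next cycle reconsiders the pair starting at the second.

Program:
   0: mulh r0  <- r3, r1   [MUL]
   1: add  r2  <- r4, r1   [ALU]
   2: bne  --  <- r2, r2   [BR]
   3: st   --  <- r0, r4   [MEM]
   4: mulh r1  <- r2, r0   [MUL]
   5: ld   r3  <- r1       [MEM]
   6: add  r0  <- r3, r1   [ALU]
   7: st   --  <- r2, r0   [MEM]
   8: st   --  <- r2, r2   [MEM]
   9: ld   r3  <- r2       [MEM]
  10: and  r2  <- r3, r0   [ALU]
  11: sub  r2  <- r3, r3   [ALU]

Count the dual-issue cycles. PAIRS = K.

PAIRS = 2

t=0 i0&i1:mulh.MUL;add.ALU ; 2-wide
t=1 i2&i3:bne.BR;st.MEM ; 2-wide
t=2 i4:mulh.MUL ; RAW r1
t=3 i5:ld.MEM ; RAW r3
t=4 i6:add.ALU ; RAW r0
t=5 i7:st.MEM ; no-port MEM/MEM
t=6 i8:st.MEM ; no-port MEM/MEM
t=7 i9:ld.MEM ; RAW r3
t=8 i10:and.ALU ; WAW r2
t=9 i11:sub.ALU ; tail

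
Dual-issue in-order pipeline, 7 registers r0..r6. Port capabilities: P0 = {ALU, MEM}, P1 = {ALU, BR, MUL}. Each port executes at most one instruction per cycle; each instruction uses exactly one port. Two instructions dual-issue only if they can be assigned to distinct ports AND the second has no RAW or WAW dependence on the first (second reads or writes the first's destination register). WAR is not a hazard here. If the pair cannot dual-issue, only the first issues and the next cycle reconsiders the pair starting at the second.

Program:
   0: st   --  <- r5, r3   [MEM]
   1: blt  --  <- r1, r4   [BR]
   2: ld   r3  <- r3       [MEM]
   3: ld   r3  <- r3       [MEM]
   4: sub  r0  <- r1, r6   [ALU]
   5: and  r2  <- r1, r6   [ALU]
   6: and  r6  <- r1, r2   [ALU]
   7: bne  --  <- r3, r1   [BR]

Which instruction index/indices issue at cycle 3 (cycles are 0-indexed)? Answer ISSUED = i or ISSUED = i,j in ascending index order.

[0] i0&i1  st;blt  -- dual
[1] i2  ld  -- no-port MEM/MEM
[2] i3&i4  ld;sub  -- dual
[3] i5  and  -- RAW r2
[4] i6&i7  and;bne  -- dual

ISSUED = 5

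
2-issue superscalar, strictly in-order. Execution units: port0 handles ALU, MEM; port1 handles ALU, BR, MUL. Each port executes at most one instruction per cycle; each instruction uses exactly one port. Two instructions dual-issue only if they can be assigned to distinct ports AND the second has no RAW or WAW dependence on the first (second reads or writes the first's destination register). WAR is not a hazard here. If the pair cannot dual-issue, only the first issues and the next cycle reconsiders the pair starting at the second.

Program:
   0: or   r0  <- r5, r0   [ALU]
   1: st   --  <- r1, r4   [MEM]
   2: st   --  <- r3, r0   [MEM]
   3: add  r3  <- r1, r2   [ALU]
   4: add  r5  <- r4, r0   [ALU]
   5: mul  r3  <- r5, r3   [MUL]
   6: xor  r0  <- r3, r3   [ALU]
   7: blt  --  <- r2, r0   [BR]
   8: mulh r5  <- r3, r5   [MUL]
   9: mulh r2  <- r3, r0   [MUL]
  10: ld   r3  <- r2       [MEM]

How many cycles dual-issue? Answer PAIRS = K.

[0] i0/i1  or.ALU;st.MEM  -- pair
[1] i2/i3  st.MEM;add.ALU  -- pair
[2] i4  add.ALU  -- RAW r5
[3] i5  mul.MUL  -- RAW r3
[4] i6  xor.ALU  -- RAW r0
[5] i7  blt.BR  -- no-port BR/MUL
[6] i8  mulh.MUL  -- no-port MUL/MUL
[7] i9  mulh.MUL  -- RAW r2
[8] i10  ld.MEM  -- tail

PAIRS = 2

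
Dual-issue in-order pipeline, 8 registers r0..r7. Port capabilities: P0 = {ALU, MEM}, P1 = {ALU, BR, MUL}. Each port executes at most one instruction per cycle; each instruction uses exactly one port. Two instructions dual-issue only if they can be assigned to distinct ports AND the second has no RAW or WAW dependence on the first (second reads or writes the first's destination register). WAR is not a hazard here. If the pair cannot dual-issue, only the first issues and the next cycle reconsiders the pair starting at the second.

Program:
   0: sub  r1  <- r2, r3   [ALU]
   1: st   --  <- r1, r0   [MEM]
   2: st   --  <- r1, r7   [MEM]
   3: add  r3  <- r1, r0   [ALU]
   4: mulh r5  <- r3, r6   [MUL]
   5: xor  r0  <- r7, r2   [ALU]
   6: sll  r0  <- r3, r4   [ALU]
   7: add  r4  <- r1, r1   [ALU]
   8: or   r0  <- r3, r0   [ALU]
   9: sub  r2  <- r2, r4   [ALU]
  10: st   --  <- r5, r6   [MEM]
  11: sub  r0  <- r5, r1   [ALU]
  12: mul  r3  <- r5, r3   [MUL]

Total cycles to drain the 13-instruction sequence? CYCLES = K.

CYCLES = 8

0. sub @i0  | RAW r1
1. st @i1  | no-port MEM/MEM
2. st+add @i2,i3  | dual
3. mulh+xor @i4,i5  | dual
4. sll+add @i6,i7  | dual
5. or+sub @i8,i9  | dual
6. st+sub @i10,i11  | dual
7. mul @i12  | tail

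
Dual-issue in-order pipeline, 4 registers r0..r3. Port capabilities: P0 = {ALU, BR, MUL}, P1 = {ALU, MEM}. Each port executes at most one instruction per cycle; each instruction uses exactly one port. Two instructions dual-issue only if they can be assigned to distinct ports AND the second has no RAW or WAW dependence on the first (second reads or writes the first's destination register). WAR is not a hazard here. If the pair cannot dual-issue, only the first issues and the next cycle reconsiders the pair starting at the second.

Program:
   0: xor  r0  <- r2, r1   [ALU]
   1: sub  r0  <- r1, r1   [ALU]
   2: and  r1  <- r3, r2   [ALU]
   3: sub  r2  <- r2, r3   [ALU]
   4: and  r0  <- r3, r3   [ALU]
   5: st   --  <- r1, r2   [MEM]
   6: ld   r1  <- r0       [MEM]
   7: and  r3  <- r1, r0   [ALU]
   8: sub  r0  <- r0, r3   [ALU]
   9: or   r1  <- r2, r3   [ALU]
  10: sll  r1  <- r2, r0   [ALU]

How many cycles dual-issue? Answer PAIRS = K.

PAIRS = 3

0. xor.ALU @i0  | WAW r0
1. sub.ALU and.ALU @i1/i2  | 2-wide
2. sub.ALU and.ALU @i3/i4  | 2-wide
3. st.MEM @i5  | no-port MEM/MEM
4. ld.MEM @i6  | RAW r1
5. and.ALU @i7  | RAW r3
6. sub.ALU or.ALU @i8/i9  | 2-wide
7. sll.ALU @i10  | tail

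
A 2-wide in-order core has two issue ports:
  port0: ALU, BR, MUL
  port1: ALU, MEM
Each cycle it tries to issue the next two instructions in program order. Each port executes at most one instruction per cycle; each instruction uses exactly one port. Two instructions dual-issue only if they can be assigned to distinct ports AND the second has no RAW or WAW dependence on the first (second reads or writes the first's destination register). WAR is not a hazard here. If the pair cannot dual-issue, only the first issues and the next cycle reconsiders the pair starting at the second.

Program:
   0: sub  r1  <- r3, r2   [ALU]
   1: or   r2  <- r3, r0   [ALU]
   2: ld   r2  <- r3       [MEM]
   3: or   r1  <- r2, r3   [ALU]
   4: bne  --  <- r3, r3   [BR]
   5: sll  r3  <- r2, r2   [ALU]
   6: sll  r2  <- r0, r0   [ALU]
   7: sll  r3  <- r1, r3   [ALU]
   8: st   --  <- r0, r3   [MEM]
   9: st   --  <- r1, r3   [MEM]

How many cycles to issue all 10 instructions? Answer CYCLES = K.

0. sub or @i0&i1  | pair
1. ld @i2  | RAW r2
2. or bne @i3&i4  | pair
3. sll sll @i5&i6  | pair
4. sll @i7  | RAW r3
5. st @i8  | no-port MEM/MEM
6. st @i9  | tail

CYCLES = 7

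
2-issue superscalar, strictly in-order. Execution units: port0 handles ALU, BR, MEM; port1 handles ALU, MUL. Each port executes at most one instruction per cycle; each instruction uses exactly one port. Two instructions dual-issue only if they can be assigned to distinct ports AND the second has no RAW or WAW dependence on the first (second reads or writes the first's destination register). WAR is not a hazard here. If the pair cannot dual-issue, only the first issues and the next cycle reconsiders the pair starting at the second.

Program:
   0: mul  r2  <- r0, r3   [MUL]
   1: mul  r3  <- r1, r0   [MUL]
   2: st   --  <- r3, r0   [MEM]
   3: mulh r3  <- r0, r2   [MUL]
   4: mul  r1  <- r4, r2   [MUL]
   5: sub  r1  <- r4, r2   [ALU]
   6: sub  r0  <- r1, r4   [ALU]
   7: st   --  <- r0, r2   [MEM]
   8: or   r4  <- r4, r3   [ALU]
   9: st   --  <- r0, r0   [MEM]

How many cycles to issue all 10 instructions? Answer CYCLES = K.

CYCLES = 8

t=0 i0:mul.MUL ; no-port MUL/MUL
t=1 i1:mul.MUL ; RAW r3
t=2 i2+i3:st.MEM;mulh.MUL ; dual
t=3 i4:mul.MUL ; WAW r1
t=4 i5:sub.ALU ; RAW r1
t=5 i6:sub.ALU ; RAW r0
t=6 i7+i8:st.MEM;or.ALU ; dual
t=7 i9:st.MEM ; tail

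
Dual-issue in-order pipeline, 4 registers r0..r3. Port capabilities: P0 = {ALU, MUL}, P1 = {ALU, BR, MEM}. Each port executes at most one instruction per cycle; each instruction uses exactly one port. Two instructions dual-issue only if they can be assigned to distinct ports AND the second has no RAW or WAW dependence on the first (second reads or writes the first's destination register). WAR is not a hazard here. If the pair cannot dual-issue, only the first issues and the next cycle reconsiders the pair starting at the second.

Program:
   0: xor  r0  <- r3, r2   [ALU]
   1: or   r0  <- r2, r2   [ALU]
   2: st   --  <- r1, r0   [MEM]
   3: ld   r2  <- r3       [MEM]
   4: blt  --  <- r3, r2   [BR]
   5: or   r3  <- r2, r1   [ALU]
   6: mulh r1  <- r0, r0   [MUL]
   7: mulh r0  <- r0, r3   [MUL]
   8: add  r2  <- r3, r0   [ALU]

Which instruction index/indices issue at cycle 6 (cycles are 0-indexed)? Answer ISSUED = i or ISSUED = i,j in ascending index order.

[0] i0  xor.ALU  -- WAW r0
[1] i1  or.ALU  -- RAW r0
[2] i2  st.MEM  -- no-port MEM/MEM
[3] i3  ld.MEM  -- no-port MEM/BR
[4] i4/i5  blt.BR;or.ALU  -- pair
[5] i6  mulh.MUL  -- no-port MUL/MUL
[6] i7  mulh.MUL  -- RAW r0
[7] i8  add.ALU  -- tail

ISSUED = 7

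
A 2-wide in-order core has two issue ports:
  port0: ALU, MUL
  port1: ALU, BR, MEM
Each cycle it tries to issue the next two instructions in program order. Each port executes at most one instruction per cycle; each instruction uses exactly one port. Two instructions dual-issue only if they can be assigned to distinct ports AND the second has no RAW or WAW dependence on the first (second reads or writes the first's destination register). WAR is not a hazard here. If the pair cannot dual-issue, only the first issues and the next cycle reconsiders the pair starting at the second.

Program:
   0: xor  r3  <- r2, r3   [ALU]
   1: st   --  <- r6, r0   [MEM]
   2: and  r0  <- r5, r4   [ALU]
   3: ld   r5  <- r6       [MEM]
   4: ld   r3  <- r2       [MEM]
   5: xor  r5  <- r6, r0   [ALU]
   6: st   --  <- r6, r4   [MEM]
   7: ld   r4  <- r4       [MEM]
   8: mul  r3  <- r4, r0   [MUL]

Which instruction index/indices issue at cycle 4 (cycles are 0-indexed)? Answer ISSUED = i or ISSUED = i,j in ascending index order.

ISSUED = 7

#0 head=0: xor/st i0,i1 dual
#1 head=2: and/ld i2,i3 dual
#2 head=4: ld/xor i4,i5 dual
#3 head=6: st i6 no-port MEM/MEM
#4 head=7: ld i7 RAW r4
#5 head=8: mul i8 tail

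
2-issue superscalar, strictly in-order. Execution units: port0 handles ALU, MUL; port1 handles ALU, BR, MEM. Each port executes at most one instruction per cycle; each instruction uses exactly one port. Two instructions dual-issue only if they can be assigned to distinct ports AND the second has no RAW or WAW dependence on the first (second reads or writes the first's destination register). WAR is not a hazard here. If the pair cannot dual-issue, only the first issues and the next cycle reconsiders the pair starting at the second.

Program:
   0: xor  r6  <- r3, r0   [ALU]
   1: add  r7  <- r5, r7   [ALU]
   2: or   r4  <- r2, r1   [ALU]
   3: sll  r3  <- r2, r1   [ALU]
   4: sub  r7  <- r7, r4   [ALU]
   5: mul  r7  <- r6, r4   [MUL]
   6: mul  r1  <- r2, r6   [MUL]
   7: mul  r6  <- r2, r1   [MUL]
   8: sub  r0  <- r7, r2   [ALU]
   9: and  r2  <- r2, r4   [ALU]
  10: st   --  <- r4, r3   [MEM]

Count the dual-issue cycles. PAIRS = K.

PAIRS = 4

#0 head=0: xor.ALU/add.ALU i0/i1 2-wide
#1 head=2: or.ALU/sll.ALU i2/i3 2-wide
#2 head=4: sub.ALU i4 WAW r7
#3 head=5: mul.MUL i5 no-port MUL/MUL
#4 head=6: mul.MUL i6 no-port MUL/MUL
#5 head=7: mul.MUL/sub.ALU i7/i8 2-wide
#6 head=9: and.ALU/st.MEM i9/i10 2-wide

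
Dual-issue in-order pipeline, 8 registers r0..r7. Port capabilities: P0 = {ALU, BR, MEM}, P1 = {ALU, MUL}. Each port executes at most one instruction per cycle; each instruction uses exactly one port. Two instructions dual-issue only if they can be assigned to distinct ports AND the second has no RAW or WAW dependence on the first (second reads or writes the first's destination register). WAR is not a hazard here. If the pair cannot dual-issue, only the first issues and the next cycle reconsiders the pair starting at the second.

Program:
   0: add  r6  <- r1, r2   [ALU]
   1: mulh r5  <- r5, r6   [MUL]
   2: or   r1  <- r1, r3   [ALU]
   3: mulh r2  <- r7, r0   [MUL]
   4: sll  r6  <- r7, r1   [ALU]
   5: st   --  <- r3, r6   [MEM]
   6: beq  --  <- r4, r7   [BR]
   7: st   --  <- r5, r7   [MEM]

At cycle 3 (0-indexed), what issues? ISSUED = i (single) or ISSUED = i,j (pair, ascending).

ISSUED = 5

  cy0 -> i0 (add) RAW r6
  cy1 -> i1&i2 (mulh or) 2-wide
  cy2 -> i3&i4 (mulh sll) 2-wide
  cy3 -> i5 (st) no-port MEM/BR
  cy4 -> i6 (beq) no-port BR/MEM
  cy5 -> i7 (st) tail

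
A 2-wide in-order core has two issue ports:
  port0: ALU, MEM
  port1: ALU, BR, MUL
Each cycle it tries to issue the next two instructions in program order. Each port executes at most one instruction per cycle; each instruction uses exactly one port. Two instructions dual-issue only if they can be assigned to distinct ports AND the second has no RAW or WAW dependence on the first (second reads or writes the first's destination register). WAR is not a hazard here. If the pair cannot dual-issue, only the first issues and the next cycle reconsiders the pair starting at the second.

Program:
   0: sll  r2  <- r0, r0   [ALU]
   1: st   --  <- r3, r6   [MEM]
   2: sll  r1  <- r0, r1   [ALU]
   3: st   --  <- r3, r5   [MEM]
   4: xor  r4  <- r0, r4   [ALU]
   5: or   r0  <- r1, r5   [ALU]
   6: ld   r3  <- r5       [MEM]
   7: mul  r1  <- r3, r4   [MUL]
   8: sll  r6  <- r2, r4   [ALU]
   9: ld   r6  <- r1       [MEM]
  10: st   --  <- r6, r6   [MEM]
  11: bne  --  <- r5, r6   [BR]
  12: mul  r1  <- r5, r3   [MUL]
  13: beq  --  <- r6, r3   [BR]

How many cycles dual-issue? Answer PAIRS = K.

PAIRS = 5

c0: i0/i1 sll.ALU st.MEM  pair
c1: i2/i3 sll.ALU st.MEM  pair
c2: i4/i5 xor.ALU or.ALU  pair
c3: i6 ld.MEM  RAW r3
c4: i7/i8 mul.MUL sll.ALU  pair
c5: i9 ld.MEM  no-port MEM/MEM
c6: i10/i11 st.MEM bne.BR  pair
c7: i12 mul.MUL  no-port MUL/BR
c8: i13 beq.BR  tail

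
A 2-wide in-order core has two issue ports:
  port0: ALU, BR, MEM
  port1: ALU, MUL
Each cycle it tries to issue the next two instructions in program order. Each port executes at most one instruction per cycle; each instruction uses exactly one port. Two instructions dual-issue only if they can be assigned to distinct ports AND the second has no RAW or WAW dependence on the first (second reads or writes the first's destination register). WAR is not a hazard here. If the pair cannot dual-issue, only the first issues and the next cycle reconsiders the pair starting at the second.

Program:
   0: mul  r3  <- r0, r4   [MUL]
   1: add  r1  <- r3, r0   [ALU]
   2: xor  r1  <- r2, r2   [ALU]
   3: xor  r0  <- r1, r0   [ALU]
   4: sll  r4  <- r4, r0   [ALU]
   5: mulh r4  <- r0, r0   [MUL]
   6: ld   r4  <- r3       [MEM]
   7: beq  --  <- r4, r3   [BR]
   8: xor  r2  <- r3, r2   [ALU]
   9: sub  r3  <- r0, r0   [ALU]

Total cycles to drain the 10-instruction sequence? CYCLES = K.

c0: i0 mul  RAW r3
c1: i1 add  WAW r1
c2: i2 xor  RAW r1
c3: i3 xor  RAW r0
c4: i4 sll  WAW r4
c5: i5 mulh  WAW r4
c6: i6 ld  no-port MEM/BR
c7: i7+i8 beq+xor  dual
c8: i9 sub  tail

CYCLES = 9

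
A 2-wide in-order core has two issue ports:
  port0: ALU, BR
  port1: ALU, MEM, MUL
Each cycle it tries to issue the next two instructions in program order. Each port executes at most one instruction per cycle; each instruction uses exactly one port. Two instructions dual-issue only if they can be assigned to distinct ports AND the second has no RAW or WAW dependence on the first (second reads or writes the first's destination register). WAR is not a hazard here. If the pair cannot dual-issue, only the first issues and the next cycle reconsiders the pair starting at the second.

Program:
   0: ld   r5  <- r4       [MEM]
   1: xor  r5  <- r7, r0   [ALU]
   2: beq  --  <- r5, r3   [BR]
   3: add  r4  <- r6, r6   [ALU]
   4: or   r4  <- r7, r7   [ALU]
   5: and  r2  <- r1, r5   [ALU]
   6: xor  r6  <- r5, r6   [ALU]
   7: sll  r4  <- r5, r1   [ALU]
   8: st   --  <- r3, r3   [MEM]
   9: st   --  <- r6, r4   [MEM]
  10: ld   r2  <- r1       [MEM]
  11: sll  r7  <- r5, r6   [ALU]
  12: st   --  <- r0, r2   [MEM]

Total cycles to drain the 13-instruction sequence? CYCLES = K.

0. ld.MEM @i0  | WAW r5
1. xor.ALU @i1  | RAW r5
2. beq.BR+add.ALU @i2&i3  | 2-wide
3. or.ALU+and.ALU @i4&i5  | 2-wide
4. xor.ALU+sll.ALU @i6&i7  | 2-wide
5. st.MEM @i8  | no-port MEM/MEM
6. st.MEM @i9  | no-port MEM/MEM
7. ld.MEM+sll.ALU @i10&i11  | 2-wide
8. st.MEM @i12  | tail

CYCLES = 9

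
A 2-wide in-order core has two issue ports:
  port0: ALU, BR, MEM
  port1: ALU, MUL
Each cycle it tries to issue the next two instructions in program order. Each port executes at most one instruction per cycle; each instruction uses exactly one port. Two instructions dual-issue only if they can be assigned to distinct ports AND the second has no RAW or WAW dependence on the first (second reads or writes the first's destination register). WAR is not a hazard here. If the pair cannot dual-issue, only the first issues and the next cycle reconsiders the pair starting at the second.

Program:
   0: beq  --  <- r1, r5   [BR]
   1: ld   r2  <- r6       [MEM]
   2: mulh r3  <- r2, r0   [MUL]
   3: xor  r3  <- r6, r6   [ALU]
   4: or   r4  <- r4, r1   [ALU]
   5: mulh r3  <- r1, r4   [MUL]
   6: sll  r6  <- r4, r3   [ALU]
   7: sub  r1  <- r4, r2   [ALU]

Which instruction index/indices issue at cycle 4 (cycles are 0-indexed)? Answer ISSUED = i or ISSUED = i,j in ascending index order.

[0] i0  beq.BR  -- no-port BR/MEM
[1] i1  ld.MEM  -- RAW r2
[2] i2  mulh.MUL  -- WAW r3
[3] i3/i4  xor.ALU;or.ALU  -- dual
[4] i5  mulh.MUL  -- RAW r3
[5] i6/i7  sll.ALU;sub.ALU  -- dual

ISSUED = 5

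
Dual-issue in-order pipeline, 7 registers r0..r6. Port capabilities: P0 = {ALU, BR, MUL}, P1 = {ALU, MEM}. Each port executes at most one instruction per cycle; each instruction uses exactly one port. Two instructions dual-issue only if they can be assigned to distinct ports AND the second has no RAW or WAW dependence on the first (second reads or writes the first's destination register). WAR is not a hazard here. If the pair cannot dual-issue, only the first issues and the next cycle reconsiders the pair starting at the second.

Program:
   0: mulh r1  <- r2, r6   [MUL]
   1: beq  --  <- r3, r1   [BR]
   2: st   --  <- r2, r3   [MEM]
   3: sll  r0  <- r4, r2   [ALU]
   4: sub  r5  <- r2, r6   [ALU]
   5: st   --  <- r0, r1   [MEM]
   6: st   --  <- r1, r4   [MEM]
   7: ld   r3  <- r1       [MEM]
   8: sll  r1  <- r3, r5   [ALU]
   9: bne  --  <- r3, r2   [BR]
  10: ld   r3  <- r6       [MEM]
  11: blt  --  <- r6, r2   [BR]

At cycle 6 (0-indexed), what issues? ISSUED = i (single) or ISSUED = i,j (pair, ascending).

ISSUED = 8,9

[0] i0  mulh.MUL  -- no-port MUL/BR
[1] i1+i2  beq.BR st.MEM  -- 2-wide
[2] i3+i4  sll.ALU sub.ALU  -- 2-wide
[3] i5  st.MEM  -- no-port MEM/MEM
[4] i6  st.MEM  -- no-port MEM/MEM
[5] i7  ld.MEM  -- RAW r3
[6] i8+i9  sll.ALU bne.BR  -- 2-wide
[7] i10+i11  ld.MEM blt.BR  -- 2-wide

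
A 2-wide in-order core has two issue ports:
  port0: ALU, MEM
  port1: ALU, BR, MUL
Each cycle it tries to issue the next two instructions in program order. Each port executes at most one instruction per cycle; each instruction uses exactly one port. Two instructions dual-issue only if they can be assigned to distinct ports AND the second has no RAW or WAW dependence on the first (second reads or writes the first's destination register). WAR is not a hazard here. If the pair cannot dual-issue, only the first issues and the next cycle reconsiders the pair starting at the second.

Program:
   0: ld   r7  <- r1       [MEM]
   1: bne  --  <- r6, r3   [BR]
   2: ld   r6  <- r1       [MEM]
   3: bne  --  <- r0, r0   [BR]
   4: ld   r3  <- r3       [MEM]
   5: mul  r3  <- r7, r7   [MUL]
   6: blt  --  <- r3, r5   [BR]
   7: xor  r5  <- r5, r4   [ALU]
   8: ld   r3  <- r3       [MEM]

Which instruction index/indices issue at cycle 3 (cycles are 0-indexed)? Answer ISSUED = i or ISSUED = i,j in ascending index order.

ISSUED = 5

[0] i0/i1  ld.MEM+bne.BR  -- dual
[1] i2/i3  ld.MEM+bne.BR  -- dual
[2] i4  ld.MEM  -- WAW r3
[3] i5  mul.MUL  -- no-port MUL/BR
[4] i6/i7  blt.BR+xor.ALU  -- dual
[5] i8  ld.MEM  -- tail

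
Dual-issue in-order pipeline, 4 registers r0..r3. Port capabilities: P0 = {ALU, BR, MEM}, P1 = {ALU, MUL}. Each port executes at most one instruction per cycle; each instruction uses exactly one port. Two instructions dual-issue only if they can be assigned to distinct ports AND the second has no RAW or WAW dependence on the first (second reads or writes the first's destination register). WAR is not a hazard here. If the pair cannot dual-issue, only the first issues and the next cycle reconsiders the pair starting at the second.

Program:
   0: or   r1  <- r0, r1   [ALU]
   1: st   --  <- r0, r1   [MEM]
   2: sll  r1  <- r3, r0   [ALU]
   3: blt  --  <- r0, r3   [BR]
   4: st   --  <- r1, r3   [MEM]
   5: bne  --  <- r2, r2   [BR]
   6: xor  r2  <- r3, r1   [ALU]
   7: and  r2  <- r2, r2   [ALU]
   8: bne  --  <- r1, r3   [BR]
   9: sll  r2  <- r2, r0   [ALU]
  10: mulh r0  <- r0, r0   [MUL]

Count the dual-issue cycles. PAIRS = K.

PAIRS = 4

c0: i0 or.ALU  RAW r1
c1: i1+i2 st.MEM/sll.ALU  dual
c2: i3 blt.BR  no-port BR/MEM
c3: i4 st.MEM  no-port MEM/BR
c4: i5+i6 bne.BR/xor.ALU  dual
c5: i7+i8 and.ALU/bne.BR  dual
c6: i9+i10 sll.ALU/mulh.MUL  dual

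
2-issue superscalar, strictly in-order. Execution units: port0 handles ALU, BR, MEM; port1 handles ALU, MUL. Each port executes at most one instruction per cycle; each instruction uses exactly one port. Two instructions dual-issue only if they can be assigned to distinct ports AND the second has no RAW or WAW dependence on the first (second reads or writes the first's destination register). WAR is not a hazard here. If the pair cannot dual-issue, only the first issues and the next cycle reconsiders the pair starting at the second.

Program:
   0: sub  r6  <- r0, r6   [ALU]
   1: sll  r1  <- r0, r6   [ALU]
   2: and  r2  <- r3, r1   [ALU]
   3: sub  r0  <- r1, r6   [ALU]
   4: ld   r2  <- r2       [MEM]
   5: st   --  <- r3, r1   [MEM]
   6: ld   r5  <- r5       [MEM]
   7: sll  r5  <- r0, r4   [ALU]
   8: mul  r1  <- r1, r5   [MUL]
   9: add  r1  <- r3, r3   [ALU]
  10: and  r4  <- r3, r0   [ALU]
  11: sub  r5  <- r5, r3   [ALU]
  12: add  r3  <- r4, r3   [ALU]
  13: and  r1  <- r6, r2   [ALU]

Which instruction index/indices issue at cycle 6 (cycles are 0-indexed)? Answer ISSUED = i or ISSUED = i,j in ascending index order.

ISSUED = 7

  cy0 -> i0 (sub.ALU) RAW r6
  cy1 -> i1 (sll.ALU) RAW r1
  cy2 -> i2/i3 (and.ALU;sub.ALU) pair
  cy3 -> i4 (ld.MEM) no-port MEM/MEM
  cy4 -> i5 (st.MEM) no-port MEM/MEM
  cy5 -> i6 (ld.MEM) WAW r5
  cy6 -> i7 (sll.ALU) RAW r5
  cy7 -> i8 (mul.MUL) WAW r1
  cy8 -> i9/i10 (add.ALU;and.ALU) pair
  cy9 -> i11/i12 (sub.ALU;add.ALU) pair
  cy10 -> i13 (and.ALU) tail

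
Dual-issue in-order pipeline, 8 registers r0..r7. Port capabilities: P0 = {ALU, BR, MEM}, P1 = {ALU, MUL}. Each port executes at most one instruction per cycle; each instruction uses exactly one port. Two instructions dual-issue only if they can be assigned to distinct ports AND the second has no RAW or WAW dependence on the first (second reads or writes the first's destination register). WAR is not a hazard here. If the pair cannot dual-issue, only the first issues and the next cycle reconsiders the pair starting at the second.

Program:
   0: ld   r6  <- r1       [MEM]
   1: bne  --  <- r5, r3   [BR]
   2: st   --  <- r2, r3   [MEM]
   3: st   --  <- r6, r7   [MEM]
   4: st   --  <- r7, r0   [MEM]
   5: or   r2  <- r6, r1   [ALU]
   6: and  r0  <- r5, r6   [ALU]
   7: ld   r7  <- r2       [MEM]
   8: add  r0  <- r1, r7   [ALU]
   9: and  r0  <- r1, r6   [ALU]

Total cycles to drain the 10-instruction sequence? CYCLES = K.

0. ld.MEM @i0  | no-port MEM/BR
1. bne.BR @i1  | no-port BR/MEM
2. st.MEM @i2  | no-port MEM/MEM
3. st.MEM @i3  | no-port MEM/MEM
4. st.MEM or.ALU @i4,i5  | dual
5. and.ALU ld.MEM @i6,i7  | dual
6. add.ALU @i8  | WAW r0
7. and.ALU @i9  | tail

CYCLES = 8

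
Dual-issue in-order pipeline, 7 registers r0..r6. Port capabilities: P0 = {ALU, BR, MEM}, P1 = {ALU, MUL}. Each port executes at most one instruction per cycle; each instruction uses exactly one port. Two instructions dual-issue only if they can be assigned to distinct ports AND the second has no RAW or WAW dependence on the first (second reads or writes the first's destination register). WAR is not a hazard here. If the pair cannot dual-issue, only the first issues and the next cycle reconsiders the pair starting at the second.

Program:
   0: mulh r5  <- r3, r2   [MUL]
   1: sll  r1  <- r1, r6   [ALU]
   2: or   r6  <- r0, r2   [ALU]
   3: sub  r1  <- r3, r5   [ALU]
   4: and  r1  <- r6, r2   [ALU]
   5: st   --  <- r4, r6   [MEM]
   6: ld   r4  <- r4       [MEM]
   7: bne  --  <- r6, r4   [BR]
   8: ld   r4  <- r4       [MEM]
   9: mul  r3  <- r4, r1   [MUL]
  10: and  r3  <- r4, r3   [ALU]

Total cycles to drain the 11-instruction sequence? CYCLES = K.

CYCLES = 8

  cy0 -> i0&i1 (mulh.MUL/sll.ALU) dual
  cy1 -> i2&i3 (or.ALU/sub.ALU) dual
  cy2 -> i4&i5 (and.ALU/st.MEM) dual
  cy3 -> i6 (ld.MEM) no-port MEM/BR
  cy4 -> i7 (bne.BR) no-port BR/MEM
  cy5 -> i8 (ld.MEM) RAW r4
  cy6 -> i9 (mul.MUL) RAW+WAW r3
  cy7 -> i10 (and.ALU) tail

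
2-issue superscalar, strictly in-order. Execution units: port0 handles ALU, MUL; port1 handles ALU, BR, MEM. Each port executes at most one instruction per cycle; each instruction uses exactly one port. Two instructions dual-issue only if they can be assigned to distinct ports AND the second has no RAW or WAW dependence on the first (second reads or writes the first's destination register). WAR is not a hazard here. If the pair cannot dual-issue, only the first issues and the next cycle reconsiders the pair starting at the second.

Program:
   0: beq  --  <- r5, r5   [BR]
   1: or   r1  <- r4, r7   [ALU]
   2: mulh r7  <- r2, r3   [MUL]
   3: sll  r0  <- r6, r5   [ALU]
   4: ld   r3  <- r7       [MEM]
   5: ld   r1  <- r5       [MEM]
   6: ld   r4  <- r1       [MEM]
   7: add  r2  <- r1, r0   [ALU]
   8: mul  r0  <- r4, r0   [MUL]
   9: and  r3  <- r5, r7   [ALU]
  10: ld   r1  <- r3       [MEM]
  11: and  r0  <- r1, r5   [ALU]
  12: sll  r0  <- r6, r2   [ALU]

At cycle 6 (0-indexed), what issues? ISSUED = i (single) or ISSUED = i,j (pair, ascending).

ISSUED = 10

#0 head=0: beq.BR/or.ALU i0/i1 2-wide
#1 head=2: mulh.MUL/sll.ALU i2/i3 2-wide
#2 head=4: ld.MEM i4 no-port MEM/MEM
#3 head=5: ld.MEM i5 no-port MEM/MEM
#4 head=6: ld.MEM/add.ALU i6/i7 2-wide
#5 head=8: mul.MUL/and.ALU i8/i9 2-wide
#6 head=10: ld.MEM i10 RAW r1
#7 head=11: and.ALU i11 WAW r0
#8 head=12: sll.ALU i12 tail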